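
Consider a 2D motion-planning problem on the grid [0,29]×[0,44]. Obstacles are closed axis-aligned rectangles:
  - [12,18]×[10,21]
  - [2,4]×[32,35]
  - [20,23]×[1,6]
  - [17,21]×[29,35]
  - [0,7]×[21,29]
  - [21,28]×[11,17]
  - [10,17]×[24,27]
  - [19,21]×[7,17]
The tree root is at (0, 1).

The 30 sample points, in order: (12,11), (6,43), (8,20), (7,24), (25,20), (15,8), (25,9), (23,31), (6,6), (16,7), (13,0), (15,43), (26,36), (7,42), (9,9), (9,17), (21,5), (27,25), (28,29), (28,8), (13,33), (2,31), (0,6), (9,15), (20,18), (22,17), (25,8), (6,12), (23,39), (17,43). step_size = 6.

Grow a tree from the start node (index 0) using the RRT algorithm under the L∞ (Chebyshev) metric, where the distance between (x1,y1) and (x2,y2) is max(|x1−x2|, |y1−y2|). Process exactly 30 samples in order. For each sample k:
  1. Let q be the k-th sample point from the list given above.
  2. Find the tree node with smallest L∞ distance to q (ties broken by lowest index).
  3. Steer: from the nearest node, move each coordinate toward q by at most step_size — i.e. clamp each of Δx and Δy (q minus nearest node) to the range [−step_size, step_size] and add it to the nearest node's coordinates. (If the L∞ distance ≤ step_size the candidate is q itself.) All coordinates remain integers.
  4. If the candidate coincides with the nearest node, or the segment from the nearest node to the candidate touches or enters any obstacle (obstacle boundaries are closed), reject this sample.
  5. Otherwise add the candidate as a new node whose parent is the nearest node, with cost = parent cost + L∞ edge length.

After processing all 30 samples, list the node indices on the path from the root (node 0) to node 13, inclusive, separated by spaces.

Path: 0 1 2 13

1. q=(12,11) nearest=0 d=12 new=(6,7) → add node 1 parent=0 cost=6
2. q=(6,43) nearest=1 d=36 new=(6,13) → add node 2 parent=1 cost=12
3. q=(8,20) nearest=2 d=7 new=(8,19) → add node 3 parent=2 cost=18
4. q=(7,24) nearest=3 d=5 new=(7,24) → blocked by [0,7]×[21,29], reject
5. q=(25,20) nearest=3 d=17 new=(14,20) → blocked by [12,18]×[10,21], reject
6. q=(15,8) nearest=1 d=9 new=(12,8) → add node 4 parent=1 cost=12
7. q=(25,9) nearest=4 d=13 new=(18,9) → add node 5 parent=4 cost=18
8. q=(23,31) nearest=3 d=15 new=(14,25) → blocked by [10,17]×[24,27], reject
9. q=(6,6) nearest=1 d=1 new=(6,6) → add node 6 parent=1 cost=7
10. q=(16,7) nearest=5 d=2 new=(16,7) → add node 7 parent=5 cost=20
11. q=(13,0) nearest=1 d=7 new=(12,1) → add node 8 parent=1 cost=12
12. q=(15,43) nearest=3 d=24 new=(14,25) → blocked by [10,17]×[24,27], reject
13. q=(26,36) nearest=3 d=18 new=(14,25) → blocked by [10,17]×[24,27], reject
14. q=(7,42) nearest=3 d=23 new=(7,25) → blocked by [0,7]×[21,29], reject
15. q=(9,9) nearest=1 d=3 new=(9,9) → add node 9 parent=1 cost=9
16. q=(9,17) nearest=3 d=2 new=(9,17) → add node 10 parent=3 cost=20
17. q=(21,5) nearest=5 d=4 new=(21,5) → blocked by [20,23]×[1,6], reject
18. q=(27,25) nearest=5 d=16 new=(24,15) → blocked by [21,28]×[11,17], reject
19. q=(28,29) nearest=10 d=19 new=(15,23) → blocked by [12,18]×[10,21], reject
20. q=(28,8) nearest=5 d=10 new=(24,8) → blocked by [19,21]×[7,17], reject
21. q=(13,33) nearest=3 d=14 new=(13,25) → blocked by [10,17]×[24,27], reject
22. q=(2,31) nearest=3 d=12 new=(2,25) → blocked by [0,7]×[21,29], reject
23. q=(0,6) nearest=0 d=5 new=(0,6) → add node 11 parent=0 cost=5
24. q=(9,15) nearest=10 d=2 new=(9,15) → add node 12 parent=10 cost=22
25. q=(20,18) nearest=5 d=9 new=(20,15) → blocked by [19,21]×[7,17], reject
26. q=(22,17) nearest=5 d=8 new=(22,15) → blocked by [21,28]×[11,17], reject
27. q=(25,8) nearest=5 d=7 new=(24,8) → blocked by [19,21]×[7,17], reject
28. q=(6,12) nearest=2 d=1 new=(6,12) → add node 13 parent=2 cost=13
29. q=(23,39) nearest=3 d=20 new=(14,25) → blocked by [10,17]×[24,27], reject
30. q=(17,43) nearest=3 d=24 new=(14,25) → blocked by [10,17]×[24,27], reject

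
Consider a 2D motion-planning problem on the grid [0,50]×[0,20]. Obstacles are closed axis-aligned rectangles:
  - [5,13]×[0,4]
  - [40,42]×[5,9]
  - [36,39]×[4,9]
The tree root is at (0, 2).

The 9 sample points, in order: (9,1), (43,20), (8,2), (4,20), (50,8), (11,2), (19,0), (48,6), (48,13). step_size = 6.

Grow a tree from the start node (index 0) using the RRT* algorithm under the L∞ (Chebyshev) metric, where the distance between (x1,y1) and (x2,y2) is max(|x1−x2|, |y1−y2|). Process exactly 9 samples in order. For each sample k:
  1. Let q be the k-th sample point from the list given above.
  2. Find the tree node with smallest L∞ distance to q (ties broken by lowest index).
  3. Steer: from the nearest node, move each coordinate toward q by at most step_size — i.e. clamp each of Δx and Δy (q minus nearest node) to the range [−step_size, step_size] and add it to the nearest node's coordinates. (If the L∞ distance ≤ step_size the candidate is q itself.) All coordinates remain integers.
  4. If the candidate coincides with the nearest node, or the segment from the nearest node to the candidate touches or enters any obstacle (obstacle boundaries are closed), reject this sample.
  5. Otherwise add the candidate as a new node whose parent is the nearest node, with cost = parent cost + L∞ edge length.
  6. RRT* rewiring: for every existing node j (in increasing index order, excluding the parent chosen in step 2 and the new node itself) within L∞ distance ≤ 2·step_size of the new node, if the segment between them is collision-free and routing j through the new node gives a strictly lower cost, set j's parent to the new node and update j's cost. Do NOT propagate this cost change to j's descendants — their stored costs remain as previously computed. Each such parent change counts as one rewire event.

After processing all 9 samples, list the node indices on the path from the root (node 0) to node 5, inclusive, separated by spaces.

1. q=(9,1) nearest=0 d=9 new=(6,1) → blocked by [5,13]×[0,4], reject
2. q=(43,20) nearest=0 d=43 new=(6,8) → add node 1 parent=0 cost=6
3. q=(8,2) nearest=1 d=6 new=(8,2) → blocked by [5,13]×[0,4], reject
4. q=(4,20) nearest=1 d=12 new=(4,14) → add node 2 parent=1 cost=12
5. q=(50,8) nearest=1 d=44 new=(12,8) → add node 3 parent=1 cost=12
6. q=(11,2) nearest=1 d=6 new=(11,2) → blocked by [5,13]×[0,4], reject
7. q=(19,0) nearest=3 d=8 new=(18,2) → add node 4 parent=3 cost=18
8. q=(48,6) nearest=4 d=30 new=(24,6) → add node 5 parent=4 cost=24
9. q=(48,13) nearest=5 d=24 new=(30,12) → add node 6 parent=5 cost=30

Path: 0 1 3 4 5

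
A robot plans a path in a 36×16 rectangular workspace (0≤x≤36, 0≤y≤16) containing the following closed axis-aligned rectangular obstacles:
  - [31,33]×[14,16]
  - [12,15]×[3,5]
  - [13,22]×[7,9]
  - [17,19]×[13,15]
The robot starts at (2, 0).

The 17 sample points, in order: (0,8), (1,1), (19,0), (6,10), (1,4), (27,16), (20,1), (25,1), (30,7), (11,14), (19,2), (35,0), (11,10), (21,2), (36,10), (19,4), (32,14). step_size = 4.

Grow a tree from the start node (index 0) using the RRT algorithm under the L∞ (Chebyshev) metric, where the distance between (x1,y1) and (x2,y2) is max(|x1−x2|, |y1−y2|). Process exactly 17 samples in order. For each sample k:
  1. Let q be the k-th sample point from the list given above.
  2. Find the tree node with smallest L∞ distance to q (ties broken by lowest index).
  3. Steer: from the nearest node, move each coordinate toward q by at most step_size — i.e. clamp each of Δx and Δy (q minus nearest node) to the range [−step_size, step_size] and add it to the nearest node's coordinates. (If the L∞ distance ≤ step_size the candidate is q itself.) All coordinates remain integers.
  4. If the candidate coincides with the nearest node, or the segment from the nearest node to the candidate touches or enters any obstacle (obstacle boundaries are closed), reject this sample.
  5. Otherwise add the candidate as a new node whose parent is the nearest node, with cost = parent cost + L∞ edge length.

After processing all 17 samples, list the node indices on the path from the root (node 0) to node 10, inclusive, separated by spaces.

1. q=(0,8) nearest=0 d=8 new=(0,4) → add node 1 parent=0 cost=4
2. q=(1,1) nearest=0 d=1 new=(1,1) → add node 2 parent=0 cost=1
3. q=(19,0) nearest=0 d=17 new=(6,0) → add node 3 parent=0 cost=4
4. q=(6,10) nearest=1 d=6 new=(4,8) → add node 4 parent=1 cost=8
5. q=(1,4) nearest=1 d=1 new=(1,4) → add node 5 parent=1 cost=5
6. q=(27,16) nearest=3 d=21 new=(10,4) → add node 6 parent=3 cost=8
7. q=(20,1) nearest=6 d=10 new=(14,1) → add node 7 parent=6 cost=12
8. q=(25,1) nearest=7 d=11 new=(18,1) → add node 8 parent=7 cost=16
9. q=(30,7) nearest=8 d=12 new=(22,5) → add node 9 parent=8 cost=20
10. q=(11,14) nearest=4 d=7 new=(8,12) → add node 10 parent=4 cost=12
11. q=(19,2) nearest=8 d=1 new=(19,2) → add node 11 parent=8 cost=17
12. q=(35,0) nearest=9 d=13 new=(26,1) → add node 12 parent=9 cost=24
13. q=(11,10) nearest=10 d=3 new=(11,10) → add node 13 parent=10 cost=15
14. q=(21,2) nearest=11 d=2 new=(21,2) → add node 14 parent=11 cost=19
15. q=(36,10) nearest=12 d=10 new=(30,5) → add node 15 parent=12 cost=28
16. q=(19,4) nearest=11 d=2 new=(19,4) → add node 16 parent=11 cost=19
17. q=(32,14) nearest=15 d=9 new=(32,9) → add node 17 parent=15 cost=32

Path: 0 1 4 10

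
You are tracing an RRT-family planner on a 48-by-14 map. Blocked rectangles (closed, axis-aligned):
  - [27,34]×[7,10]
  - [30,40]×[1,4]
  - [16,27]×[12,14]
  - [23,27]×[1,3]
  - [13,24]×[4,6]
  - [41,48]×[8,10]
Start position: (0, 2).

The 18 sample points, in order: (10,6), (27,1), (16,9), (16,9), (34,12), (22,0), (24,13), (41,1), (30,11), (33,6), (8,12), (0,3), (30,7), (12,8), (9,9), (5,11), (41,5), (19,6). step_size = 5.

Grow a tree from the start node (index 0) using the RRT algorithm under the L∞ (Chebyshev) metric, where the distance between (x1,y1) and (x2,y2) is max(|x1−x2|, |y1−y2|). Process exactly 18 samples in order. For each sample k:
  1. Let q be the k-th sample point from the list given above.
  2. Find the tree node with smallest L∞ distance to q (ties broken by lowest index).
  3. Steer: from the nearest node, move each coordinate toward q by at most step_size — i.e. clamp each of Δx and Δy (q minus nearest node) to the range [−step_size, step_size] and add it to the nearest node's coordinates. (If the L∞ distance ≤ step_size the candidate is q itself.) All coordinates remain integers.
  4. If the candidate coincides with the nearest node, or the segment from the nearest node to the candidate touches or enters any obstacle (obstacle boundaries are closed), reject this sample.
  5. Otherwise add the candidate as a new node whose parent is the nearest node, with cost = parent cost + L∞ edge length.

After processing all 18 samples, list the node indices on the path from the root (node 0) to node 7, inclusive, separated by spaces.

1. q=(10,6) nearest=0 d=10 new=(5,6) → add node 1 parent=0 cost=5
2. q=(27,1) nearest=1 d=22 new=(10,1) → add node 2 parent=1 cost=10
3. q=(16,9) nearest=2 d=8 new=(15,6) → blocked by [13,24]×[4,6], reject
4. q=(16,9) nearest=2 d=8 new=(15,6) → blocked by [13,24]×[4,6], reject
5. q=(34,12) nearest=2 d=24 new=(15,6) → blocked by [13,24]×[4,6], reject
6. q=(22,0) nearest=2 d=12 new=(15,0) → add node 3 parent=2 cost=15
7. q=(24,13) nearest=3 d=13 new=(20,5) → blocked by [13,24]×[4,6], reject
8. q=(41,1) nearest=3 d=26 new=(20,1) → add node 4 parent=3 cost=20
9. q=(30,11) nearest=4 d=10 new=(25,6) → blocked by [13,24]×[4,6], reject
10. q=(33,6) nearest=4 d=13 new=(25,6) → blocked by [13,24]×[4,6], reject
11. q=(8,12) nearest=1 d=6 new=(8,11) → add node 5 parent=1 cost=10
12. q=(0,3) nearest=0 d=1 new=(0,3) → add node 6 parent=0 cost=1
13. q=(30,7) nearest=4 d=10 new=(25,6) → blocked by [13,24]×[4,6], reject
14. q=(12,8) nearest=5 d=4 new=(12,8) → add node 7 parent=5 cost=14
15. q=(9,9) nearest=5 d=2 new=(9,9) → add node 8 parent=5 cost=12
16. q=(5,11) nearest=5 d=3 new=(5,11) → add node 9 parent=5 cost=13
17. q=(41,5) nearest=4 d=21 new=(25,5) → blocked by [13,24]×[4,6], reject
18. q=(19,6) nearest=4 d=5 new=(19,6) → blocked by [13,24]×[4,6], reject

Path: 0 1 5 7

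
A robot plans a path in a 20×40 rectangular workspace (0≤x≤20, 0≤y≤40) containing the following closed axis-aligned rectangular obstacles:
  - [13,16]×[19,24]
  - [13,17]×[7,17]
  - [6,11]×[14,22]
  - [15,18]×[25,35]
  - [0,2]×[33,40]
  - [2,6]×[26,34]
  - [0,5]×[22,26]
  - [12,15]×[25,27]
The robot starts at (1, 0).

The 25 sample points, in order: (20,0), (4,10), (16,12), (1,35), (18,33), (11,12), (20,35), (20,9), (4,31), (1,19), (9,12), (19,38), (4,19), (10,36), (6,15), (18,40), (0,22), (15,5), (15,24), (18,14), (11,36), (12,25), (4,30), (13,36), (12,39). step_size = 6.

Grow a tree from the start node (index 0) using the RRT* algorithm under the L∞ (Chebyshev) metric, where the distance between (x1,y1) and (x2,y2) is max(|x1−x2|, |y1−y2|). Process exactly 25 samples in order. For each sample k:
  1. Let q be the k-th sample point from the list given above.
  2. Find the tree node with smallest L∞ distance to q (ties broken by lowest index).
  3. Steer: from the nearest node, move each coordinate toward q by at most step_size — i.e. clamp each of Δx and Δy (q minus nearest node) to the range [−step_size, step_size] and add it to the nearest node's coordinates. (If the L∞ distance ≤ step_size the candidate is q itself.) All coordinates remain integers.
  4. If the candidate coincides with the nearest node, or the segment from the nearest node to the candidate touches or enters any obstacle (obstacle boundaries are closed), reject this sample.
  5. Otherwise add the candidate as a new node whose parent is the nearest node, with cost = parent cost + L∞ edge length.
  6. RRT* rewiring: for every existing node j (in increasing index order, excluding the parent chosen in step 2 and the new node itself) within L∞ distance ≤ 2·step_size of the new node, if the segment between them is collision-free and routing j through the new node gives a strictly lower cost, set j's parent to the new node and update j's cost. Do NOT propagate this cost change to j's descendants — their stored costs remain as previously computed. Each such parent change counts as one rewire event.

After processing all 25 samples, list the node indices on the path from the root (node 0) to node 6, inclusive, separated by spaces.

1. q=(20,0) nearest=0 d=19 new=(7,0) → add node 1 parent=0 cost=6
2. q=(4,10) nearest=0 d=10 new=(4,6) → add node 2 parent=0 cost=6
3. q=(16,12) nearest=1 d=12 new=(13,6) → add node 3 parent=1 cost=12
4. q=(1,35) nearest=2 d=29 new=(1,12) → add node 4 parent=2 cost=12
5. q=(18,33) nearest=4 d=21 new=(7,18) → blocked by [6,11]×[14,22], reject
6. q=(11,12) nearest=3 d=6 new=(11,12) → add node 5 parent=3 cost=18
7. q=(20,35) nearest=4 d=23 new=(7,18) → blocked by [6,11]×[14,22], reject
8. q=(20,9) nearest=3 d=7 new=(19,9) → blocked by [13,17]×[7,17], reject
9. q=(4,31) nearest=4 d=19 new=(4,18) → add node 6 parent=4 cost=18
10. q=(1,19) nearest=6 d=3 new=(1,19) → add node 7 parent=6 cost=21
11. q=(9,12) nearest=5 d=2 new=(9,12) → add node 8 parent=5 cost=20
12. q=(19,38) nearest=7 d=19 new=(7,25) → blocked by [0,5]×[22,26], reject
13. q=(4,19) nearest=6 d=1 new=(4,19) → add node 9 parent=6 cost=19
14. q=(10,36) nearest=7 d=17 new=(7,25) → blocked by [0,5]×[22,26], reject
15. q=(6,15) nearest=6 d=3 new=(6,15) → blocked by [6,11]×[14,22], reject
16. q=(18,40) nearest=7 d=21 new=(7,25) → blocked by [0,5]×[22,26], reject
17. q=(0,22) nearest=7 d=3 new=(0,22) → blocked by [0,5]×[22,26], reject
18. q=(15,5) nearest=3 d=2 new=(15,5) → add node 10 parent=3 cost=14
19. q=(15,24) nearest=6 d=11 new=(10,24) → blocked by [6,11]×[14,22], reject
20. q=(18,14) nearest=5 d=7 new=(17,14) → blocked by [13,17]×[7,17], reject
21. q=(11,36) nearest=7 d=17 new=(7,25) → blocked by [0,5]×[22,26], reject
22. q=(12,25) nearest=6 d=8 new=(10,24) → blocked by [6,11]×[14,22], reject
23. q=(4,30) nearest=7 d=11 new=(4,25) → blocked by [0,5]×[22,26], reject
24. q=(13,36) nearest=7 d=17 new=(7,25) → blocked by [0,5]×[22,26], reject
25. q=(12,39) nearest=7 d=20 new=(7,25) → blocked by [0,5]×[22,26], reject

Path: 0 2 4 6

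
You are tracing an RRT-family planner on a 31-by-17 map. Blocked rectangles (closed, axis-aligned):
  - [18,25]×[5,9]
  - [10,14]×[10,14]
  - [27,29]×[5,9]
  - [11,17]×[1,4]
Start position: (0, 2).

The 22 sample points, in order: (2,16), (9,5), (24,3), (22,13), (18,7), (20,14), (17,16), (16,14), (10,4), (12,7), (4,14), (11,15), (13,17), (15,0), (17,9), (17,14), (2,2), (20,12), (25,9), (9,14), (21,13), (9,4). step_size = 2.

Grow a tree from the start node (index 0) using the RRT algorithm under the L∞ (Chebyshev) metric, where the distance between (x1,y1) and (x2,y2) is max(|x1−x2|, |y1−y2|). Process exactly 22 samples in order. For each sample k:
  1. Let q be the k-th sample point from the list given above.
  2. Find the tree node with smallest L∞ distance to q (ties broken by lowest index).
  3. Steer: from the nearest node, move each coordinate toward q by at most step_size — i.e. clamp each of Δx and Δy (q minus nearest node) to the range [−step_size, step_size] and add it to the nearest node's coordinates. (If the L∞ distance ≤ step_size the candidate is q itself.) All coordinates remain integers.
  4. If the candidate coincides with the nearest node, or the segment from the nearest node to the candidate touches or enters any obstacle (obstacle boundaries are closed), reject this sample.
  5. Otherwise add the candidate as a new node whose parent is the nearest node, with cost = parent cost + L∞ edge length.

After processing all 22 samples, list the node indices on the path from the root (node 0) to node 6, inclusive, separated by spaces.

1. q=(2,16) nearest=0 d=14 new=(2,4) → add node 1 parent=0 cost=2
2. q=(9,5) nearest=1 d=7 new=(4,5) → add node 2 parent=1 cost=4
3. q=(24,3) nearest=2 d=20 new=(6,3) → add node 3 parent=2 cost=6
4. q=(22,13) nearest=3 d=16 new=(8,5) → add node 4 parent=3 cost=8
5. q=(18,7) nearest=4 d=10 new=(10,7) → add node 5 parent=4 cost=10
6. q=(20,14) nearest=5 d=10 new=(12,9) → add node 6 parent=5 cost=12
7. q=(17,16) nearest=6 d=7 new=(14,11) → blocked by [10,14]×[10,14], reject
8. q=(16,14) nearest=6 d=5 new=(14,11) → blocked by [10,14]×[10,14], reject
9. q=(10,4) nearest=4 d=2 new=(10,4) → add node 7 parent=4 cost=10
10. q=(12,7) nearest=5 d=2 new=(12,7) → add node 8 parent=5 cost=12
11. q=(4,14) nearest=5 d=7 new=(8,9) → add node 9 parent=5 cost=12
12. q=(11,15) nearest=6 d=6 new=(11,11) → blocked by [10,14]×[10,14], reject
13. q=(13,17) nearest=6 d=8 new=(13,11) → blocked by [10,14]×[10,14], reject
14. q=(15,0) nearest=7 d=5 new=(12,2) → blocked by [11,17]×[1,4], reject
15. q=(17,9) nearest=6 d=5 new=(14,9) → add node 10 parent=6 cost=14
16. q=(17,14) nearest=6 d=5 new=(14,11) → blocked by [10,14]×[10,14], reject
17. q=(2,2) nearest=0 d=2 new=(2,2) → add node 11 parent=0 cost=2
18. q=(20,12) nearest=10 d=6 new=(16,11) → add node 12 parent=10 cost=16
19. q=(25,9) nearest=12 d=9 new=(18,9) → blocked by [18,25]×[5,9], reject
20. q=(9,14) nearest=6 d=5 new=(10,11) → blocked by [10,14]×[10,14], reject
21. q=(21,13) nearest=12 d=5 new=(18,13) → add node 13 parent=12 cost=18
22. q=(9,4) nearest=4 d=1 new=(9,4) → add node 14 parent=4 cost=9

Path: 0 1 2 3 4 5 6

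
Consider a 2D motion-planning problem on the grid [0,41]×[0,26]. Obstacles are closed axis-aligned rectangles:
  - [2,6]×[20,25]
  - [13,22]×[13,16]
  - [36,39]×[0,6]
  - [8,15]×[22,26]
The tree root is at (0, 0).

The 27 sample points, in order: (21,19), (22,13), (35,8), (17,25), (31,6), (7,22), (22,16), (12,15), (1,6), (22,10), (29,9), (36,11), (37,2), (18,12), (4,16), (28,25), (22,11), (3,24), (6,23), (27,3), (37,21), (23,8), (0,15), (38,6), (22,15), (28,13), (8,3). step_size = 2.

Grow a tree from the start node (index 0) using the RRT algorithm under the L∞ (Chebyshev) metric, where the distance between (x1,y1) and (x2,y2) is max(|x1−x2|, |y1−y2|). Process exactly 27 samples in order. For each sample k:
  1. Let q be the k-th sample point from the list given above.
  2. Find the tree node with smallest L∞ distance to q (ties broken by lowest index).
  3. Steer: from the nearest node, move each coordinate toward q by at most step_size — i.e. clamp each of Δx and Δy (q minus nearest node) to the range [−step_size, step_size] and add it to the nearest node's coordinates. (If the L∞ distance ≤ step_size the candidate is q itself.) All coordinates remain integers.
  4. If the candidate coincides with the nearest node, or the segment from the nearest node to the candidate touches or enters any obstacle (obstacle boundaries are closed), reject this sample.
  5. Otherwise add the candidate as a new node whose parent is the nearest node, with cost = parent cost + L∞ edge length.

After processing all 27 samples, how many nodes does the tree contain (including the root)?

Node count: 26

1. q=(21,19) nearest=0 d=21 new=(2,2) → add node 1 parent=0 cost=2
2. q=(22,13) nearest=1 d=20 new=(4,4) → add node 2 parent=1 cost=4
3. q=(35,8) nearest=2 d=31 new=(6,6) → add node 3 parent=2 cost=6
4. q=(17,25) nearest=3 d=19 new=(8,8) → add node 4 parent=3 cost=8
5. q=(31,6) nearest=4 d=23 new=(10,6) → add node 5 parent=4 cost=10
6. q=(7,22) nearest=4 d=14 new=(7,10) → add node 6 parent=4 cost=10
7. q=(22,16) nearest=5 d=12 new=(12,8) → add node 7 parent=5 cost=12
8. q=(12,15) nearest=6 d=5 new=(9,12) → add node 8 parent=6 cost=12
9. q=(1,6) nearest=2 d=3 new=(2,6) → add node 9 parent=2 cost=6
10. q=(22,10) nearest=7 d=10 new=(14,10) → add node 10 parent=7 cost=14
11. q=(29,9) nearest=10 d=15 new=(16,9) → add node 11 parent=10 cost=16
12. q=(36,11) nearest=11 d=20 new=(18,11) → add node 12 parent=11 cost=18
13. q=(37,2) nearest=12 d=19 new=(20,9) → add node 13 parent=12 cost=20
14. q=(18,12) nearest=12 d=1 new=(18,12) → add node 14 parent=12 cost=19
15. q=(4,16) nearest=8 d=5 new=(7,14) → add node 15 parent=8 cost=14
16. q=(28,25) nearest=14 d=13 new=(20,14) → blocked by [13,22]×[13,16], reject
17. q=(22,11) nearest=13 d=2 new=(22,11) → add node 16 parent=13 cost=22
18. q=(3,24) nearest=15 d=10 new=(5,16) → add node 17 parent=15 cost=16
19. q=(6,23) nearest=17 d=7 new=(6,18) → add node 18 parent=17 cost=18
20. q=(27,3) nearest=13 d=7 new=(22,7) → add node 19 parent=13 cost=22
21. q=(37,21) nearest=16 d=15 new=(24,13) → add node 20 parent=16 cost=24
22. q=(23,8) nearest=19 d=1 new=(23,8) → add node 21 parent=19 cost=23
23. q=(0,15) nearest=17 d=5 new=(3,15) → add node 22 parent=17 cost=18
24. q=(38,6) nearest=20 d=14 new=(26,11) → add node 23 parent=20 cost=26
25. q=(22,15) nearest=20 d=2 new=(22,15) → blocked by [13,22]×[13,16], reject
26. q=(28,13) nearest=23 d=2 new=(28,13) → add node 24 parent=23 cost=28
27. q=(8,3) nearest=3 d=3 new=(8,4) → add node 25 parent=3 cost=8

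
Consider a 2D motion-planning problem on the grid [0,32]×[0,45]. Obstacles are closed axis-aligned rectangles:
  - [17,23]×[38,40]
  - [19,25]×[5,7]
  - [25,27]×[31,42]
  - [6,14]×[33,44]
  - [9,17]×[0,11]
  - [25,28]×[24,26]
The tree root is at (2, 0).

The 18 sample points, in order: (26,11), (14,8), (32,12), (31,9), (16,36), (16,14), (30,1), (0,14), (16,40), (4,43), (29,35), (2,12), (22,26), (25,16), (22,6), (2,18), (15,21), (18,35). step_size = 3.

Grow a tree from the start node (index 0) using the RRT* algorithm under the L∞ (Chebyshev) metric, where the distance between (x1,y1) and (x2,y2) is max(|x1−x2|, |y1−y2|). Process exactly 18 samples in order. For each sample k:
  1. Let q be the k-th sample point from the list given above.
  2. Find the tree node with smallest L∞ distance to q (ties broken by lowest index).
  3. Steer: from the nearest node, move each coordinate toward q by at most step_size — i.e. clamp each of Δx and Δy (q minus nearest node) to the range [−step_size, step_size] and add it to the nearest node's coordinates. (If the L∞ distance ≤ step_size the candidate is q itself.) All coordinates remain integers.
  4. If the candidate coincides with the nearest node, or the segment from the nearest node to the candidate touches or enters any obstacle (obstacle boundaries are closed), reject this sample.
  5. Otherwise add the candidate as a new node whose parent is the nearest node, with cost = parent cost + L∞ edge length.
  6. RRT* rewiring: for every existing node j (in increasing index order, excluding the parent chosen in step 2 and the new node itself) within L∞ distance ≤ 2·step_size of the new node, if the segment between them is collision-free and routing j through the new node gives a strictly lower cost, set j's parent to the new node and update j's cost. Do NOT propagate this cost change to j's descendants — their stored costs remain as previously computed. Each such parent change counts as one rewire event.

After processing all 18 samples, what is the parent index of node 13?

1. q=(26,11) nearest=0 d=24 new=(5,3) → add node 1 parent=0 cost=3
2. q=(14,8) nearest=1 d=9 new=(8,6) → add node 2 parent=1 cost=6
3. q=(32,12) nearest=2 d=24 new=(11,9) → blocked by [9,17]×[0,11], reject
4. q=(31,9) nearest=2 d=23 new=(11,9) → blocked by [9,17]×[0,11], reject
5. q=(16,36) nearest=2 d=30 new=(11,9) → blocked by [9,17]×[0,11], reject
6. q=(16,14) nearest=2 d=8 new=(11,9) → blocked by [9,17]×[0,11], reject
7. q=(30,1) nearest=2 d=22 new=(11,3) → blocked by [9,17]×[0,11], reject
8. q=(0,14) nearest=2 d=8 new=(5,9) → add node 3 parent=2 cost=9
9. q=(16,40) nearest=3 d=31 new=(8,12) → add node 4 parent=3 cost=12
10. q=(4,43) nearest=4 d=31 new=(5,15) → add node 5 parent=4 cost=15
11. q=(29,35) nearest=4 d=23 new=(11,15) → add node 6 parent=4 cost=15
12. q=(2,12) nearest=3 d=3 new=(2,12) → add node 7 parent=3 cost=12
13. q=(22,26) nearest=6 d=11 new=(14,18) → add node 8 parent=6 cost=18
14. q=(25,16) nearest=8 d=11 new=(17,16) → add node 9 parent=8 cost=21
15. q=(22,6) nearest=9 d=10 new=(20,13) → add node 10 parent=9 cost=24
16. q=(2,18) nearest=5 d=3 new=(2,18) → add node 11 parent=5 cost=18
17. q=(15,21) nearest=8 d=3 new=(15,21) → add node 12 parent=8 cost=21
18. q=(18,35) nearest=12 d=14 new=(18,24) → add node 13 parent=12 cost=24

Parent of node 13: 12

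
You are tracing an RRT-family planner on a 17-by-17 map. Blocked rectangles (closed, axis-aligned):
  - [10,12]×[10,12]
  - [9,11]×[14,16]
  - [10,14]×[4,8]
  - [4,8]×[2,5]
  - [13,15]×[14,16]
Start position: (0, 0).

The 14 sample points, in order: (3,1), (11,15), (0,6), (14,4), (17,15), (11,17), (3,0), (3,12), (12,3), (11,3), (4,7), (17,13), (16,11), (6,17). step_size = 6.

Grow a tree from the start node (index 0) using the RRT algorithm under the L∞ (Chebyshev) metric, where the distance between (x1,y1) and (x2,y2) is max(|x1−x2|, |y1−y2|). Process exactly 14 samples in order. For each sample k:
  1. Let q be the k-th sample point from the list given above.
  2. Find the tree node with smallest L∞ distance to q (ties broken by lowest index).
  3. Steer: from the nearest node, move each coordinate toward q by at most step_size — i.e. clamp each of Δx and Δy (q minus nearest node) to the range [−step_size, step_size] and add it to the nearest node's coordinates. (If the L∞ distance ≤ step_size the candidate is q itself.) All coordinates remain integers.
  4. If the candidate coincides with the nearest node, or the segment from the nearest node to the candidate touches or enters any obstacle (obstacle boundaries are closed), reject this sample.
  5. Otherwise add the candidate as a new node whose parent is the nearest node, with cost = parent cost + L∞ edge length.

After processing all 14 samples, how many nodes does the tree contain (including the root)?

Node count: 10

1. q=(3,1) nearest=0 d=3 new=(3,1) → add node 1 parent=0 cost=3
2. q=(11,15) nearest=1 d=14 new=(9,7) → blocked by [4,8]×[2,5], reject
3. q=(0,6) nearest=1 d=5 new=(0,6) → add node 2 parent=1 cost=8
4. q=(14,4) nearest=1 d=11 new=(9,4) → blocked by [4,8]×[2,5], reject
5. q=(17,15) nearest=1 d=14 new=(9,7) → blocked by [4,8]×[2,5], reject
6. q=(11,17) nearest=2 d=11 new=(6,12) → add node 3 parent=2 cost=14
7. q=(3,0) nearest=1 d=1 new=(3,0) → add node 4 parent=1 cost=4
8. q=(3,12) nearest=3 d=3 new=(3,12) → add node 5 parent=3 cost=17
9. q=(12,3) nearest=1 d=9 new=(9,3) → blocked by [4,8]×[2,5], reject
10. q=(11,3) nearest=1 d=8 new=(9,3) → blocked by [4,8]×[2,5], reject
11. q=(4,7) nearest=2 d=4 new=(4,7) → add node 6 parent=2 cost=12
12. q=(17,13) nearest=3 d=11 new=(12,13) → add node 7 parent=3 cost=20
13. q=(16,11) nearest=7 d=4 new=(16,11) → add node 8 parent=7 cost=24
14. q=(6,17) nearest=3 d=5 new=(6,17) → add node 9 parent=3 cost=19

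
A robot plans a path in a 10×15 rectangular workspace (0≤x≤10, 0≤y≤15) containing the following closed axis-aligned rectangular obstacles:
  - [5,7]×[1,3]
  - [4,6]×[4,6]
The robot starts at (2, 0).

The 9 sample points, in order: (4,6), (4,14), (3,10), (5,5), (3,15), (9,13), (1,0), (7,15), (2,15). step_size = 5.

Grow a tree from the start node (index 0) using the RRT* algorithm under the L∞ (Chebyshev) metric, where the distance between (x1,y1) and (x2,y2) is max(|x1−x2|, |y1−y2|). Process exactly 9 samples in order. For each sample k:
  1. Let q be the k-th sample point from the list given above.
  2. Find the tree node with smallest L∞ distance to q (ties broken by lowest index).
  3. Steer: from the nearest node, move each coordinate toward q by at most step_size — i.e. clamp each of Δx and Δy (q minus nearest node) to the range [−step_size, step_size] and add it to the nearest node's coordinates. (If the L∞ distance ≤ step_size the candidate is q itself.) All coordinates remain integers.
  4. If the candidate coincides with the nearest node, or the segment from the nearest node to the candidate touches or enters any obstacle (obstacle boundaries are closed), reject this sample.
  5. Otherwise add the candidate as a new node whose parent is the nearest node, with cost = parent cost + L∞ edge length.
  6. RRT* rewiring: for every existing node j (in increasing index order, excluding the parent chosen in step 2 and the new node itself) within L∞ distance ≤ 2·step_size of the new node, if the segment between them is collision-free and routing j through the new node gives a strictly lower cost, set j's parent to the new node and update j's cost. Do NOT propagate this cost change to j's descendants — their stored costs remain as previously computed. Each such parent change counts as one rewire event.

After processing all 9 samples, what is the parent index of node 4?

1. q=(4,6) nearest=0 d=6 new=(4,5) → blocked by [4,6]×[4,6], reject
2. q=(4,14) nearest=0 d=14 new=(4,5) → blocked by [4,6]×[4,6], reject
3. q=(3,10) nearest=0 d=10 new=(3,5) → add node 1 parent=0 cost=5
4. q=(5,5) nearest=1 d=2 new=(5,5) → blocked by [4,6]×[4,6], reject
5. q=(3,15) nearest=1 d=10 new=(3,10) → add node 2 parent=1 cost=10
6. q=(9,13) nearest=2 d=6 new=(8,13) → add node 3 parent=2 cost=15
7. q=(1,0) nearest=0 d=1 new=(1,0) → add node 4 parent=0 cost=1
8. q=(7,15) nearest=3 d=2 new=(7,15) → add node 5 parent=3 cost=17
9. q=(2,15) nearest=2 d=5 new=(2,15) → add node 6 parent=2 cost=15

Parent of node 4: 0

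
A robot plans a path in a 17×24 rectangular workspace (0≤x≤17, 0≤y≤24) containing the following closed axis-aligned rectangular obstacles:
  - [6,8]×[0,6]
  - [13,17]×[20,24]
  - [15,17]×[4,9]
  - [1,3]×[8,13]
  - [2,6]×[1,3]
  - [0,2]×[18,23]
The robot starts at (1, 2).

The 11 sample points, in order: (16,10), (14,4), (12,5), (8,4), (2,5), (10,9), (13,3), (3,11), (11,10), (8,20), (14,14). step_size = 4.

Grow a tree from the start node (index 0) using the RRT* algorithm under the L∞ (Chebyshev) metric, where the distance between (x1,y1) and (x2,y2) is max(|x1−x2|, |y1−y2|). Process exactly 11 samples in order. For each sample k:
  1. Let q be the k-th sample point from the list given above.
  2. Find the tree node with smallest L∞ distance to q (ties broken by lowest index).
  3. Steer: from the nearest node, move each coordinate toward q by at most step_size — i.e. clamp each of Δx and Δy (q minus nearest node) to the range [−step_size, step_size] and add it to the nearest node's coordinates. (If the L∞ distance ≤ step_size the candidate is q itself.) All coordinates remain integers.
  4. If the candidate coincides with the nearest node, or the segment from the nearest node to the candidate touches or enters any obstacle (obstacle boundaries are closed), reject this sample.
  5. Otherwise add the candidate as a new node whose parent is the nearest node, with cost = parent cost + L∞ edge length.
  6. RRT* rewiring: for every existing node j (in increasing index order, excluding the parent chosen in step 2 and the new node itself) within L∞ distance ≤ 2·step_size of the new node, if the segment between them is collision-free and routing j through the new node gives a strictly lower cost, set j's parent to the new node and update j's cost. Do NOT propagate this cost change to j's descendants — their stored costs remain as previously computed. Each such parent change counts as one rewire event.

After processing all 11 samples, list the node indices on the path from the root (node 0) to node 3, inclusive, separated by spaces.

Path: 0 1 2 3

1. q=(16,10) nearest=0 d=15 new=(5,6) → blocked by [2,6]×[1,3], reject
2. q=(14,4) nearest=0 d=13 new=(5,4) → blocked by [2,6]×[1,3], reject
3. q=(12,5) nearest=0 d=11 new=(5,5) → blocked by [2,6]×[1,3], reject
4. q=(8,4) nearest=0 d=7 new=(5,4) → blocked by [2,6]×[1,3], reject
5. q=(2,5) nearest=0 d=3 new=(2,5) → add node 1 parent=0 cost=3
6. q=(10,9) nearest=1 d=8 new=(6,9) → add node 2 parent=1 cost=7
7. q=(13,3) nearest=2 d=7 new=(10,5) → add node 3 parent=2 cost=11
8. q=(3,11) nearest=2 d=3 new=(3,11) → blocked by [1,3]×[8,13], reject
9. q=(11,10) nearest=2 d=5 new=(10,10) → add node 4 parent=2 cost=11
10. q=(8,20) nearest=4 d=10 new=(8,14) → add node 5 parent=4 cost=15
11. q=(14,14) nearest=4 d=4 new=(14,14) → add node 6 parent=4 cost=15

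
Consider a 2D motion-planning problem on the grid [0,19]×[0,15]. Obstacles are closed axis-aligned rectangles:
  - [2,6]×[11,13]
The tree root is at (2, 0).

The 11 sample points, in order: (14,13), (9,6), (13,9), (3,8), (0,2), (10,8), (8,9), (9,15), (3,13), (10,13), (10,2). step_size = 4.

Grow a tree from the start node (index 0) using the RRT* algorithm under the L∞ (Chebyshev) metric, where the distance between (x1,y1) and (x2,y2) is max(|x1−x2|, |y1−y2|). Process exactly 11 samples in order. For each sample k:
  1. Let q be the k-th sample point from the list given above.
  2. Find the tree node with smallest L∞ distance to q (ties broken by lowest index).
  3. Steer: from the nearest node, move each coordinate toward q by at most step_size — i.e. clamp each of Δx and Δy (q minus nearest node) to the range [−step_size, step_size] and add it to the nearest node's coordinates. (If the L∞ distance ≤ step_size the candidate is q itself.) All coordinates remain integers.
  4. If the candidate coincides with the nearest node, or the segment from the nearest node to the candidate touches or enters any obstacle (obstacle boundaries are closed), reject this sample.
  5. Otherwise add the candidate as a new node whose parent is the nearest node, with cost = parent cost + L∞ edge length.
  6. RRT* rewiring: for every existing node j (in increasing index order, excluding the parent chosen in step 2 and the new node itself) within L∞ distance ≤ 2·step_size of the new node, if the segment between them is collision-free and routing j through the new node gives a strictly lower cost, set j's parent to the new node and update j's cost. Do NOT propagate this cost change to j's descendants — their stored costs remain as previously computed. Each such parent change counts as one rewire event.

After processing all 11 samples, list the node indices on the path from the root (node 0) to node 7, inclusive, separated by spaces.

1. q=(14,13) nearest=0 d=13 new=(6,4) → add node 1 parent=0 cost=4
2. q=(9,6) nearest=1 d=3 new=(9,6) → add node 2 parent=1 cost=7
3. q=(13,9) nearest=2 d=4 new=(13,9) → add node 3 parent=2 cost=11
4. q=(3,8) nearest=1 d=4 new=(3,8) → add node 4 parent=1 cost=8
5. q=(0,2) nearest=0 d=2 new=(0,2) → add node 5 parent=0 cost=2
6. q=(10,8) nearest=2 d=2 new=(10,8) → add node 6 parent=2 cost=9
7. q=(8,9) nearest=6 d=2 new=(8,9) → add node 7 parent=6 cost=11
8. q=(9,15) nearest=3 d=6 new=(9,13) → add node 8 parent=3 cost=15
9. q=(3,13) nearest=4 d=5 new=(3,12) → blocked by [2,6]×[11,13], reject
10. q=(10,13) nearest=8 d=1 new=(10,13) → add node 9 parent=8 cost=16
11. q=(10,2) nearest=1 d=4 new=(10,2) → add node 10 parent=1 cost=8

Path: 0 1 2 6 7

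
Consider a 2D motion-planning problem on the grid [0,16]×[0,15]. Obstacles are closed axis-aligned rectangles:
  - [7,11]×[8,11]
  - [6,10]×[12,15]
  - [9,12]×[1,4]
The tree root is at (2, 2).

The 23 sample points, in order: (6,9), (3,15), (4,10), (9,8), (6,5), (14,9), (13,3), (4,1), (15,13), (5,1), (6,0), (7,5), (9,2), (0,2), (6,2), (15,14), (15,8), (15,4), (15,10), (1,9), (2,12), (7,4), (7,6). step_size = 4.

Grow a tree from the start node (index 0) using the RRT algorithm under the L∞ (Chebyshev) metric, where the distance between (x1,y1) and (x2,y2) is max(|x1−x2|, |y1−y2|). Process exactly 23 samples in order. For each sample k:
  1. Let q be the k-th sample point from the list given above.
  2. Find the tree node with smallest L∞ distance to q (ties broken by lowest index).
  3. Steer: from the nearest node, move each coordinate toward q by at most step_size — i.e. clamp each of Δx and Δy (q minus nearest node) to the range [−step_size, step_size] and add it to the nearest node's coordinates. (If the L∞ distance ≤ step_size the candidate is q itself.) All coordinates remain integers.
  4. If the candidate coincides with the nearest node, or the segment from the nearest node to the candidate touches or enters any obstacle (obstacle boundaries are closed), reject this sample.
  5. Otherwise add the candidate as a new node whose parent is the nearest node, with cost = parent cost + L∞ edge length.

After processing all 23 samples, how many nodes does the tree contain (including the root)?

1. q=(6,9) nearest=0 d=7 new=(6,6) → add node 1 parent=0 cost=4
2. q=(3,15) nearest=1 d=9 new=(3,10) → add node 2 parent=1 cost=8
3. q=(4,10) nearest=2 d=1 new=(4,10) → add node 3 parent=2 cost=9
4. q=(9,8) nearest=1 d=3 new=(9,8) → blocked by [7,11]×[8,11], reject
5. q=(6,5) nearest=1 d=1 new=(6,5) → add node 4 parent=1 cost=5
6. q=(14,9) nearest=1 d=8 new=(10,9) → blocked by [7,11]×[8,11], reject
7. q=(13,3) nearest=1 d=7 new=(10,3) → blocked by [9,12]×[1,4], reject
8. q=(4,1) nearest=0 d=2 new=(4,1) → add node 5 parent=0 cost=2
9. q=(15,13) nearest=1 d=9 new=(10,10) → blocked by [7,11]×[8,11], reject
10. q=(5,1) nearest=5 d=1 new=(5,1) → add node 6 parent=5 cost=3
11. q=(6,0) nearest=6 d=1 new=(6,0) → add node 7 parent=6 cost=4
12. q=(7,5) nearest=1 d=1 new=(7,5) → add node 8 parent=1 cost=5
13. q=(9,2) nearest=4 d=3 new=(9,2) → blocked by [9,12]×[1,4], reject
14. q=(0,2) nearest=0 d=2 new=(0,2) → add node 9 parent=0 cost=2
15. q=(6,2) nearest=6 d=1 new=(6,2) → add node 10 parent=6 cost=4
16. q=(15,14) nearest=1 d=9 new=(10,10) → blocked by [7,11]×[8,11], reject
17. q=(15,8) nearest=8 d=8 new=(11,8) → blocked by [7,11]×[8,11], reject
18. q=(15,4) nearest=8 d=8 new=(11,4) → blocked by [9,12]×[1,4], reject
19. q=(15,10) nearest=8 d=8 new=(11,9) → blocked by [7,11]×[8,11], reject
20. q=(1,9) nearest=2 d=2 new=(1,9) → add node 11 parent=2 cost=10
21. q=(2,12) nearest=2 d=2 new=(2,12) → add node 12 parent=2 cost=10
22. q=(7,4) nearest=4 d=1 new=(7,4) → add node 13 parent=4 cost=6
23. q=(7,6) nearest=1 d=1 new=(7,6) → add node 14 parent=1 cost=5

Node count: 15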